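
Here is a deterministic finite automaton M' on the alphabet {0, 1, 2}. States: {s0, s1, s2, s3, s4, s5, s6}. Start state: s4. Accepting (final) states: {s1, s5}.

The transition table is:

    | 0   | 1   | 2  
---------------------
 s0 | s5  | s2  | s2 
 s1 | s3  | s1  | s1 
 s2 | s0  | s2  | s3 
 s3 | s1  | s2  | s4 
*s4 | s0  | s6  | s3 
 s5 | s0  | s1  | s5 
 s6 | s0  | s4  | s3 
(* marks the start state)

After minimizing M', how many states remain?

3

Initial partition by acceptance: {s1,s5} | {s0,s2,s3,s4,s6}.
On input 0, block {s0,s2,s3,s4,s6} splits into {s2,s4,s6} and {s0,s3}.
The partition is now stable with 3 blocks: {s1,s5} | {s2,s4,s6} | {s0,s3}.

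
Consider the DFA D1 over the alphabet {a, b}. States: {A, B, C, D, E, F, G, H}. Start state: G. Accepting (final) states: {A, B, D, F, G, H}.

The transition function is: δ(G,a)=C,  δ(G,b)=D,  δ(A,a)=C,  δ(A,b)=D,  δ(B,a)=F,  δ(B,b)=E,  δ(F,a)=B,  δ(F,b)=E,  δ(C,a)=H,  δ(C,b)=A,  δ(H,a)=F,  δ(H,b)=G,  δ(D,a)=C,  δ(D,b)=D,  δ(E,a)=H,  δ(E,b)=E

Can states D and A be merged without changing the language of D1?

Yes

Start with accepting vs non-accepting: {A,B,D,F,G,H} | {C,E}.
Split {A,B,D,F,G,H} by δ(·,a) → {A,D,G} and {B,F,H}.
Refine {C,E} on symbol b: members go to different blocks, giving {C} and {E}.
Split {B,F,H} by δ(·,b) → {B,F} and {H}.
No further refinement is possible. Final partition (5 blocks): {A,D,G} | {C} | {B,F} | {E} | {H}.
D and A lie in the same block of the stable partition, so they are equivalent — no string distinguishes them.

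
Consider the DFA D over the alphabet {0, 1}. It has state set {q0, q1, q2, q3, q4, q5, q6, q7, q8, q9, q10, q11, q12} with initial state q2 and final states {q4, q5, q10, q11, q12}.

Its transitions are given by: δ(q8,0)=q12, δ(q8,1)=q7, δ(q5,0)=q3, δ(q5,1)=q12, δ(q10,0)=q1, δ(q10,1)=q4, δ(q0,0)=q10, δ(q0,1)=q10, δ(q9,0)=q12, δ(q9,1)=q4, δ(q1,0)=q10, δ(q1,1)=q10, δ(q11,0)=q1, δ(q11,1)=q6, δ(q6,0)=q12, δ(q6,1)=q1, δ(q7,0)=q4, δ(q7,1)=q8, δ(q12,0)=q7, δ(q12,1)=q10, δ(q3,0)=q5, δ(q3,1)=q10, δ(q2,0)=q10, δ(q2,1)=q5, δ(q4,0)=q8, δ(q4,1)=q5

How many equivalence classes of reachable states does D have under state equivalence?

States {q0,q6,q9,q11} cannot be reached from the start state, so discard them.
Initial partition by acceptance: {q4,q5,q10,q12} | {q1,q2,q3,q7,q8}.
Refine {q1,q2,q3,q7,q8} on symbol 1: members go to different blocks, giving {q1,q2,q3} and {q7,q8}.
Split {q4,q5,q10,q12} by δ(·,0) → {q4,q12} and {q5,q10}.
No further refinement is possible. Final partition (4 blocks): {q4,q12} | {q1,q2,q3} | {q7,q8} | {q5,q10}.

4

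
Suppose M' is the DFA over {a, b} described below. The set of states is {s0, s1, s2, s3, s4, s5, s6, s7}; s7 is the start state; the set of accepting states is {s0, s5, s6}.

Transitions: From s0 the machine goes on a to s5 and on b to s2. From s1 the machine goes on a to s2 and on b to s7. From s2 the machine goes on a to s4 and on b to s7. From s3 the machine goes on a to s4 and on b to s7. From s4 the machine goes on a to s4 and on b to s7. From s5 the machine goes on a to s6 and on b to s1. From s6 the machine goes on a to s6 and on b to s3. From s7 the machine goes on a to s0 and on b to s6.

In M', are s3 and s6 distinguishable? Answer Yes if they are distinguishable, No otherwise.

Start with accepting vs non-accepting: {s0,s5,s6} | {s1,s2,s3,s4,s7}.
Refine {s1,s2,s3,s4,s7} on symbol a: members go to different blocks, giving {s1,s2,s3,s4} and {s7}.
The partition is now stable with 3 blocks: {s0,s5,s6} | {s1,s2,s3,s4} | {s7}.
s3 and s6 end up in different blocks, so they are distinguishable. For instance, the string 'ε' is accepted from only s6.

Yes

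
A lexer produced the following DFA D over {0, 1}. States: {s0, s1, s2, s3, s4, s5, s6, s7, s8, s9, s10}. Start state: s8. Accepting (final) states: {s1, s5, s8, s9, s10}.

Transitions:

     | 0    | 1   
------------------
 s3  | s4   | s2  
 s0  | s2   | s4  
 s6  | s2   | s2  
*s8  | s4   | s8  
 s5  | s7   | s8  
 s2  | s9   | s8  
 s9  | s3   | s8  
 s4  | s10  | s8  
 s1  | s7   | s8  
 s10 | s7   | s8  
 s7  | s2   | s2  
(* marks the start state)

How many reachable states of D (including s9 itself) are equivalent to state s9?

2

First remove the unreachable states {s0,s1,s5,s6}; 7 states remain.
P0 = {s8,s9,s10} | {s2,s3,s4,s7}.
Refine {s2,s3,s4,s7} on symbol 0: members go to different blocks, giving {s2,s4} and {s3,s7}.
Split {s8,s9,s10} by δ(·,0) → {s9,s10} and {s8}.
No further refinement is possible. Final partition (4 blocks): {s9,s10} | {s2,s4} | {s3,s7} | {s8}.
State s9 belongs to the block {s9,s10}, which has 2 states.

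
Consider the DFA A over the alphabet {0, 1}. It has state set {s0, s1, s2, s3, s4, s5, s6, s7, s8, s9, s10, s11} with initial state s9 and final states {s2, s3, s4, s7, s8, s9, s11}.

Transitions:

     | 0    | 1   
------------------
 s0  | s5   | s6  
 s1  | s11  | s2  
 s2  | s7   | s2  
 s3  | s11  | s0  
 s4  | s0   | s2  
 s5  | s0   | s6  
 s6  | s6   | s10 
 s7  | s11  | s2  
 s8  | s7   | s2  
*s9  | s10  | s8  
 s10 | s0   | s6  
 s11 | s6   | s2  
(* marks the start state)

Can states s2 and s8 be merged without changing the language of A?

Yes

First remove the unreachable states {s1,s3,s4}; 9 states remain.
P0 = {s2,s7,s8,s9,s11} | {s0,s5,s6,s10}.
On input 0, block {s2,s7,s8,s9,s11} splits into {s2,s7,s8} and {s9,s11}.
Refine {s2,s7,s8} on symbol 0: members go to different blocks, giving {s2,s8} and {s7}.
Stable partition: {s2,s8} | {s0,s5,s6,s10} | {s9,s11} | {s7} — 4 equivalence classes.
s2 and s8 lie in the same block of the stable partition, so they are equivalent — no string distinguishes them.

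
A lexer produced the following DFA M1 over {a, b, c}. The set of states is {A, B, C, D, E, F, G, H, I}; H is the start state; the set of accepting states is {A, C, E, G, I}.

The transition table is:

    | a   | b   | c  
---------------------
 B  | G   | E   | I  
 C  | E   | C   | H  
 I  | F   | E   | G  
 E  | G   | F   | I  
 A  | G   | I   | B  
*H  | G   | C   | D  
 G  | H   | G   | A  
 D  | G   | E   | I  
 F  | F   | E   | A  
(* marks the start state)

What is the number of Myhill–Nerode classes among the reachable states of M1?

8

Every state is reachable, so we keep all 9.
Initial partition by acceptance: {A,C,E,G,I} | {B,D,F,H}.
On input a, block {A,C,E,G,I} splits into {A,C,E} and {G,I}.
Split {A,C,E} by δ(·,a) → {A,E} and {C}.
On input b, block {A,E} splits into {A} and {E}.
Refine {B,D,F,H} on symbol a: members go to different blocks, giving {B,D,H} and {F}.
On input b, block {B,D,H} splits into {B,D} and {H}.
On input a, block {G,I} splits into {G} and {I}.
The partition is now stable with 8 blocks: {A} | {B,D} | {G} | {C} | {E} | {F} | {H} | {I}.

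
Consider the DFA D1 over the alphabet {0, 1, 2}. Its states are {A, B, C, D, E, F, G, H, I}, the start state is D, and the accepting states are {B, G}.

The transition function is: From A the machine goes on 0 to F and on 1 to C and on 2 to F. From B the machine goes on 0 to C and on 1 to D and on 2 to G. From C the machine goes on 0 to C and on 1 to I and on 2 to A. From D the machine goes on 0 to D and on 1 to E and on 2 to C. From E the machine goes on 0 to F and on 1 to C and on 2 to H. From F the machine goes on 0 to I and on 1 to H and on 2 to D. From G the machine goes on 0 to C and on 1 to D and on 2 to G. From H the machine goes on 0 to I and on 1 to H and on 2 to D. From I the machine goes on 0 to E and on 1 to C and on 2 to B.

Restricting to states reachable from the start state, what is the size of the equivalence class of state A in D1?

Every state is reachable, so we keep all 9.
Initial partition by acceptance: {B,G} | {A,C,D,E,F,H,I}.
On input 2, block {A,C,D,E,F,H,I} splits into {A,C,D,E,F,H} and {I}.
Split {A,C,D,E,F,H} by δ(·,0) → {A,C,D,E} and {F,H}.
Split {A,C,D,E} by δ(·,0) → {A,E} and {C,D}.
On input 1, block {C,D} splits into {C} and {D}.
The partition is now stable with 6 blocks: {B,G} | {A,E} | {I} | {F,H} | {C} | {D}.
The equivalence class containing A is {A,E}, of size 2.

2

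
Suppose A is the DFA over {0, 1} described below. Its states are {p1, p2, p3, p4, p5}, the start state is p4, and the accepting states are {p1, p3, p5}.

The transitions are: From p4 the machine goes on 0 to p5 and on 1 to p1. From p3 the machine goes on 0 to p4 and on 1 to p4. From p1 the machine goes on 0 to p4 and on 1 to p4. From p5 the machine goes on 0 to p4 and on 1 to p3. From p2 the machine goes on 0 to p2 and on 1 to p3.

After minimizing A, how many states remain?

States {p2} cannot be reached from the start state, so discard them.
P0 = {p1,p3,p5} | {p4}.
On input 1, block {p1,p3,p5} splits into {p1,p3} and {p5}.
No further refinement is possible. Final partition (3 blocks): {p1,p3} | {p4} | {p5}.

3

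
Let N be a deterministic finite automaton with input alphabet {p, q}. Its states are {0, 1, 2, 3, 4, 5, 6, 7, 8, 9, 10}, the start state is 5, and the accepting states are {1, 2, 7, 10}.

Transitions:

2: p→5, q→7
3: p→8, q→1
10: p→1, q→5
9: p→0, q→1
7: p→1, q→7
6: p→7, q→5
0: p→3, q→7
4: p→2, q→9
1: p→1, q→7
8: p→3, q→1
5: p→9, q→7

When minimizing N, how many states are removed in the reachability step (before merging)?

Starting at 5 and following transitions, the reachable set is {0, 1, 3, 5, 7, 8, 9}. That leaves 2, 4, 6, 10 unreachable — 4 in total.

4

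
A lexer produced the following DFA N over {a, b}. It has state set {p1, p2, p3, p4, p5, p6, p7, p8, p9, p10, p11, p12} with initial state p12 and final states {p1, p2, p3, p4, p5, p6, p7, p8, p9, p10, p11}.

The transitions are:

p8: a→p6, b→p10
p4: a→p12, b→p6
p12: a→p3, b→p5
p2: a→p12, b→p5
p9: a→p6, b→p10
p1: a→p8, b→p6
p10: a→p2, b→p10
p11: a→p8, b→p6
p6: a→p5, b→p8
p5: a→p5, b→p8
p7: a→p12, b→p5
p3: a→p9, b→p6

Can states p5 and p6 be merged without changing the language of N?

Yes

Reachable states from the start: {p2,p3,p5,p6,p8,p9,p10,p12}. Unreachable: {p1,p4,p7,p11} — drop them.
P0 = {p2,p3,p5,p6,p8,p9,p10} | {p12}.
On input a, block {p2,p3,p5,p6,p8,p9,p10} splits into {p3,p5,p6,p8,p9,p10} and {p2}.
On input a, block {p3,p5,p6,p8,p9,p10} splits into {p3,p5,p6,p8,p9} and {p10}.
Split {p3,p5,p6,p8,p9} by δ(·,b) → {p3,p5,p6} and {p8,p9}.
Split {p3,p5,p6} by δ(·,a) → {p5,p6} and {p3}.
The partition is now stable with 6 blocks: {p5,p6} | {p12} | {p2} | {p10} | {p8,p9} | {p3}.
p5 and p6 lie in the same block of the stable partition, so they are equivalent — no string distinguishes them.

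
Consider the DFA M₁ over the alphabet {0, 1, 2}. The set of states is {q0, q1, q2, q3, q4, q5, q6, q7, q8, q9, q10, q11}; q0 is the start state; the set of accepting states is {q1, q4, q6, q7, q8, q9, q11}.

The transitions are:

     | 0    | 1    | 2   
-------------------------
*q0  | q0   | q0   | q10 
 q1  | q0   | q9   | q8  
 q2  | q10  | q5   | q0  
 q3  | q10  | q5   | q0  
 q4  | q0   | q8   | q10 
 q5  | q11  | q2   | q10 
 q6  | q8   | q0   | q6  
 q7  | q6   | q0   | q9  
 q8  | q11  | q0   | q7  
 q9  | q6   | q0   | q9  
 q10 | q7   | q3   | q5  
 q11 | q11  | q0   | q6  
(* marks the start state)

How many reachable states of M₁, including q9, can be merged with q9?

5

First remove the unreachable states {q1,q4}; 10 states remain.
Start with accepting vs non-accepting: {q6,q7,q8,q9,q11} | {q0,q2,q3,q5,q10}.
On input 0, block {q0,q2,q3,q5,q10} splits into {q0,q2,q3} and {q5,q10}.
On input 0, block {q0,q2,q3} splits into {q2,q3} and {q0}.
The partition is now stable with 4 blocks: {q6,q7,q8,q9,q11} | {q2,q3} | {q5,q10} | {q0}.
State q9 belongs to the block {q6,q7,q8,q9,q11}, which has 5 states.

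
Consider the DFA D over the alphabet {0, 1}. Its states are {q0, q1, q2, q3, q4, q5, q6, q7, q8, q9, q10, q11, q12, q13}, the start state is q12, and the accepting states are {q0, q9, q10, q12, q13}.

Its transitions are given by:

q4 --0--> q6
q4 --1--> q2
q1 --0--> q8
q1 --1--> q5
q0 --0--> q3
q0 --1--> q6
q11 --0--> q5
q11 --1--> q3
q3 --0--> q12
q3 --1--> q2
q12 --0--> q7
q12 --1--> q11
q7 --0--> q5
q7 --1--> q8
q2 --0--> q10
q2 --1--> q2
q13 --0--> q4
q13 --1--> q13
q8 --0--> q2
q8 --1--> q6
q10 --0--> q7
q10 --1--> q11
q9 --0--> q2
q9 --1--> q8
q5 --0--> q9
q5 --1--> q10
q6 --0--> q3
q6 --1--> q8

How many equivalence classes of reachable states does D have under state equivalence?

Reachable states from the start: {q2,q3,q5,q6,q7,q8,q9,q10,q11,q12}. Unreachable: {q0,q1,q4,q13} — drop them.
Initial partition by acceptance: {q9,q10,q12} | {q2,q3,q5,q6,q7,q8,q11}.
Split {q2,q3,q5,q6,q7,q8,q11} by δ(·,0) → {q6,q7,q8,q11} and {q2,q3,q5}.
Refine {q9,q10,q12} on symbol 0: members go to different blocks, giving {q10,q12} and {q9}.
Split {q6,q7,q8,q11} by δ(·,1) → {q6,q7,q8} and {q11}.
Refine {q2,q3,q5} on symbol 0: members go to different blocks, giving {q2,q3} and {q5}.
On input 0, block {q6,q7,q8} splits into {q6,q8} and {q7}.
Stable partition: {q10,q12} | {q6,q8} | {q2,q3} | {q9} | {q11} | {q5} | {q7} — 7 equivalence classes.

7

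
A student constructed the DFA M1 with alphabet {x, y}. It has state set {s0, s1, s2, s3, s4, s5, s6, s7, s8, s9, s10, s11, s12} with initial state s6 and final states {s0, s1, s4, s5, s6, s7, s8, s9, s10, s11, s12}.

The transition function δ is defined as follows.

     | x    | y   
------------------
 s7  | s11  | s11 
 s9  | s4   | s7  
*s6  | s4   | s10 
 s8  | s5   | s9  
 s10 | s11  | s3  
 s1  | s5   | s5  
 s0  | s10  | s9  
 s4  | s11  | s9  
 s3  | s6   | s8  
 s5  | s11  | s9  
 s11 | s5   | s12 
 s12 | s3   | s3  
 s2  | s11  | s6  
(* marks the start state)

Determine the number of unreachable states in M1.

BFS from s6 reaches {s3, s4, s5, s6, s7, s8, s9, s10, s11, s12}; the 3 state(s) s0, s1, s2 are never visited.

3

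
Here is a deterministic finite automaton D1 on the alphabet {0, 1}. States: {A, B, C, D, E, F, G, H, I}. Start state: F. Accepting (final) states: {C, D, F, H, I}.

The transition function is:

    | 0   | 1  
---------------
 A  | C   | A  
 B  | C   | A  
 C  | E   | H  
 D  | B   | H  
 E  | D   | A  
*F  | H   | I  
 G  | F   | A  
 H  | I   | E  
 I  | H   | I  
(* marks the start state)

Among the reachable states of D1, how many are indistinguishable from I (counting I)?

2

Reachable states from the start: {A,B,C,D,E,F,H,I}. Unreachable: {G} — drop them.
P0 = {C,D,F,H,I} | {A,B,E}.
On input 0, block {C,D,F,H,I} splits into {F,H,I} and {C,D}.
Split {F,H,I} by δ(·,1) → {F,I} and {H}.
Stable partition: {F,I} | {A,B,E} | {C,D} | {H} — 4 equivalence classes.
The equivalence class containing I is {F,I}, of size 2.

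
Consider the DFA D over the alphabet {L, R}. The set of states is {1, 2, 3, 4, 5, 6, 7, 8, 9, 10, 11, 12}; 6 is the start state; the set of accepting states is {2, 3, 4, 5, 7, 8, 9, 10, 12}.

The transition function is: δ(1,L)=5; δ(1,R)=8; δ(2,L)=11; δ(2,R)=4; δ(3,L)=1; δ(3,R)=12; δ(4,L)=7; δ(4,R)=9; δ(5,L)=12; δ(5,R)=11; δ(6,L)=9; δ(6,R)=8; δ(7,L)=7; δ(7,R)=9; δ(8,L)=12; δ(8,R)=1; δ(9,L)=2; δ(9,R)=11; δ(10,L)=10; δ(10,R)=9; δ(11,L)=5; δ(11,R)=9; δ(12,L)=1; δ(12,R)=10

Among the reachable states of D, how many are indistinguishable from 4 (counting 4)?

First remove the unreachable states {3}; 11 states remain.
Start with accepting vs non-accepting: {2,4,5,7,8,9,10,12} | {1,6,11}.
Refine {2,4,5,7,8,9,10,12} on symbol L: members go to different blocks, giving {4,5,7,8,9,10} and {2,12}.
Refine {4,5,7,8,9,10} on symbol L: members go to different blocks, giving {4,7,10} and {5,8,9}.
Stable partition: {4,7,10} | {1,6,11} | {2,12} | {5,8,9} — 4 equivalence classes.
The equivalence class containing 4 is {4,7,10}, of size 3.

3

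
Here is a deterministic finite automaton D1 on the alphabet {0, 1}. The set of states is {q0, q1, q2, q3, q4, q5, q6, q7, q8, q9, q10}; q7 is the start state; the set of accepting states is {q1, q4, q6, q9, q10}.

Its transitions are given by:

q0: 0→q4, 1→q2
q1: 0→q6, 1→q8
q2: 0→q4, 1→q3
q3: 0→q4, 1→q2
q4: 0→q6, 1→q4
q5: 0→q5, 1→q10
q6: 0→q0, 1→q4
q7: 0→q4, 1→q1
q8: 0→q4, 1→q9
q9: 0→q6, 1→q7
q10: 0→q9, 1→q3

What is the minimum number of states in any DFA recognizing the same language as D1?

Reachable states from the start: {q0,q1,q2,q3,q4,q6,q7,q8,q9}. Unreachable: {q5,q10} — drop them.
Initial partition by acceptance: {q1,q4,q6,q9} | {q0,q2,q3,q7,q8}.
Split {q1,q4,q6,q9} by δ(·,0) → {q1,q4,q9} and {q6}.
Refine {q1,q4,q9} on symbol 1: members go to different blocks, giving {q1,q9} and {q4}.
Split {q0,q2,q3,q7,q8} by δ(·,1) → {q0,q2,q3} and {q7,q8}.
The partition is now stable with 5 blocks: {q1,q9} | {q0,q2,q3} | {q6} | {q4} | {q7,q8}.

5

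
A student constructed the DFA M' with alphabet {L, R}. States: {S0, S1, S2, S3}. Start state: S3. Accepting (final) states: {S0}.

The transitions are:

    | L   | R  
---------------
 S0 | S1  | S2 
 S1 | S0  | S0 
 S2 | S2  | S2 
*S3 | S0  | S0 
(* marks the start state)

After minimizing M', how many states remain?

All states are reachable from the start state.
Start with accepting vs non-accepting: {S0} | {S1,S2,S3}.
Refine {S1,S2,S3} on symbol L: members go to different blocks, giving {S1,S3} and {S2}.
Stable partition: {S0} | {S1,S3} | {S2} — 3 equivalence classes.

3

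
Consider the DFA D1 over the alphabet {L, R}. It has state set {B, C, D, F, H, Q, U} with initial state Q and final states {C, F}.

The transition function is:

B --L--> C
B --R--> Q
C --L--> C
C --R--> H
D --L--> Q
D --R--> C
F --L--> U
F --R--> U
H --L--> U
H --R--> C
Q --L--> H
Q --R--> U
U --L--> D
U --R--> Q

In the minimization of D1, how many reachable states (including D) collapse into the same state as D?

States {B,F} cannot be reached from the start state, so discard them.
Initial partition by acceptance: {C} | {D,H,Q,U}.
On input R, block {D,H,Q,U} splits into {Q,U} and {D,H}.
No further refinement is possible. Final partition (3 blocks): {C} | {Q,U} | {D,H}.
The equivalence class containing D is {D,H}, of size 2.

2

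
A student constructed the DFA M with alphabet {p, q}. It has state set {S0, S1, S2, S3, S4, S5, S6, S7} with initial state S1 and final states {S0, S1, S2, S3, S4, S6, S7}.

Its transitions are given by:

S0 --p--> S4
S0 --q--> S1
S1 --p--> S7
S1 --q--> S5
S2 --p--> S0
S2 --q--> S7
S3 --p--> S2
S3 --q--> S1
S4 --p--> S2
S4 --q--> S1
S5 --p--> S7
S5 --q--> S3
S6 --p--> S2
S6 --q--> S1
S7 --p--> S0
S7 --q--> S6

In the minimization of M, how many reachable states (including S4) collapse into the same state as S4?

All states are reachable from the start state.
Start with accepting vs non-accepting: {S0,S1,S2,S3,S4,S6,S7} | {S5}.
Split {S0,S1,S2,S3,S4,S6,S7} by δ(·,q) → {S0,S2,S3,S4,S6,S7} and {S1}.
Split {S0,S2,S3,S4,S6,S7} by δ(·,q) → {S0,S3,S4,S6} and {S2,S7}.
Refine {S0,S3,S4,S6} on symbol p: members go to different blocks, giving {S3,S4,S6} and {S0}.
Refine {S2,S7} on symbol q: members go to different blocks, giving {S2} and {S7}.
The partition is now stable with 6 blocks: {S3,S4,S6} | {S5} | {S1} | {S2} | {S0} | {S7}.
State S4 belongs to the block {S3,S4,S6}, which has 3 states.

3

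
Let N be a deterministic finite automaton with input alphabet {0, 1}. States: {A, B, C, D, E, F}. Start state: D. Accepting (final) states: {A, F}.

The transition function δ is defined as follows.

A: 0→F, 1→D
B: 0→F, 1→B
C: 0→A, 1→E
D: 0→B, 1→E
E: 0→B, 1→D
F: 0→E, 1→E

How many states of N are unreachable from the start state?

BFS from D reaches {B, D, E, F}; the 2 state(s) A, C are never visited.

2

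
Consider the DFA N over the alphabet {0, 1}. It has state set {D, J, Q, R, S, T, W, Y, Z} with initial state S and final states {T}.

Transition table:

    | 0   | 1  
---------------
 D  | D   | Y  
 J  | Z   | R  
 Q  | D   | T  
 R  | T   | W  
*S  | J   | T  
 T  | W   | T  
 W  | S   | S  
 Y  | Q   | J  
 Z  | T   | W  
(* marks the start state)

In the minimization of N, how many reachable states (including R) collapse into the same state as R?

2

States {D,Q,Y} cannot be reached from the start state, so discard them.
P0 = {T} | {J,R,S,W,Z}.
Split {J,R,S,W,Z} by δ(·,0) → {J,S,W} and {R,Z}.
On input 0, block {J,S,W} splits into {S,W} and {J}.
Refine {S,W} on symbol 0: members go to different blocks, giving {W} and {S}.
The partition is now stable with 5 blocks: {T} | {W} | {R,Z} | {J} | {S}.
State R belongs to the block {R,Z}, which has 2 states.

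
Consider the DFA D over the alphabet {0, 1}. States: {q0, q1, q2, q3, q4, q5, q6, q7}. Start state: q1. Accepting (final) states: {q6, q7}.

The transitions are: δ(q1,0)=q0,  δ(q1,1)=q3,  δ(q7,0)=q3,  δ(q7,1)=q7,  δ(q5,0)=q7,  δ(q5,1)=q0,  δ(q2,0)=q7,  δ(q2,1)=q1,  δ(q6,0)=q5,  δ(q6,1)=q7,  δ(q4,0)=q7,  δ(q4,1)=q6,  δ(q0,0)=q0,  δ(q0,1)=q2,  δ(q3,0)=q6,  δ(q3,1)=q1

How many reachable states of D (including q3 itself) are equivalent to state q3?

Reachable states from the start: {q0,q1,q2,q3,q5,q6,q7}. Unreachable: {q4} — drop them.
Start with accepting vs non-accepting: {q6,q7} | {q0,q1,q2,q3,q5}.
Refine {q0,q1,q2,q3,q5} on symbol 0: members go to different blocks, giving {q2,q3,q5} and {q0,q1}.
The partition is now stable with 3 blocks: {q6,q7} | {q2,q3,q5} | {q0,q1}.
The equivalence class containing q3 is {q2,q3,q5}, of size 3.

3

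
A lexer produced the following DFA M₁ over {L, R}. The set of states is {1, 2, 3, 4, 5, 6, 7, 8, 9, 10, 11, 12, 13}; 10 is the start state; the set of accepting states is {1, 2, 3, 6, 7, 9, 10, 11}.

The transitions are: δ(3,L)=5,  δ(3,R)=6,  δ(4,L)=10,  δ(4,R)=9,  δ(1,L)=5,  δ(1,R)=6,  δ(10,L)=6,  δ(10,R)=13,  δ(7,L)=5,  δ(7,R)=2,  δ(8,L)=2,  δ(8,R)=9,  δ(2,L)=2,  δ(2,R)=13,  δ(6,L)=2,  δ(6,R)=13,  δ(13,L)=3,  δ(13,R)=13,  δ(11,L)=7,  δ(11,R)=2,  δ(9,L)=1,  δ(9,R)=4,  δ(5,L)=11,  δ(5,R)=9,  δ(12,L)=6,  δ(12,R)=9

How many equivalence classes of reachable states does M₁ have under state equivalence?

States {8,12} cannot be reached from the start state, so discard them.
Initial partition by acceptance: {1,2,3,6,7,9,10,11} | {4,5,13}.
Refine {1,2,3,6,7,9,10,11} on symbol L: members go to different blocks, giving {2,6,9,10,11} and {1,3,7}.
Refine {2,6,9,10,11} on symbol L: members go to different blocks, giving {2,6,10} and {9,11}.
Split {4,5,13} by δ(·,L) → {4} and {5} and {13}.
Refine {9,11} on symbol R: members go to different blocks, giving {9} and {11}.
No further refinement is possible. Final partition (7 blocks): {2,6,10} | {4} | {1,3,7} | {9} | {5} | {13} | {11}.

7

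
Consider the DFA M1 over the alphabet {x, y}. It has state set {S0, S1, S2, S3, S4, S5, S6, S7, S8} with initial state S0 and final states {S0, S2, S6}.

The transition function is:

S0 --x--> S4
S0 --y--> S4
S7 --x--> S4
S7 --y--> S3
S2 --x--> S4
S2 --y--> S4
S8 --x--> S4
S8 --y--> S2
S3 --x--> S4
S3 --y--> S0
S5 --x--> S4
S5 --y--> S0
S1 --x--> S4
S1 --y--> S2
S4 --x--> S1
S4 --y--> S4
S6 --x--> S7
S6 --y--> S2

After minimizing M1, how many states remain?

Reachable states from the start: {S0,S1,S2,S4}. Unreachable: {S3,S5,S6,S7,S8} — drop them.
Start with accepting vs non-accepting: {S0,S2} | {S1,S4}.
On input y, block {S1,S4} splits into {S1} and {S4}.
Stable partition: {S0,S2} | {S1} | {S4} — 3 equivalence classes.

3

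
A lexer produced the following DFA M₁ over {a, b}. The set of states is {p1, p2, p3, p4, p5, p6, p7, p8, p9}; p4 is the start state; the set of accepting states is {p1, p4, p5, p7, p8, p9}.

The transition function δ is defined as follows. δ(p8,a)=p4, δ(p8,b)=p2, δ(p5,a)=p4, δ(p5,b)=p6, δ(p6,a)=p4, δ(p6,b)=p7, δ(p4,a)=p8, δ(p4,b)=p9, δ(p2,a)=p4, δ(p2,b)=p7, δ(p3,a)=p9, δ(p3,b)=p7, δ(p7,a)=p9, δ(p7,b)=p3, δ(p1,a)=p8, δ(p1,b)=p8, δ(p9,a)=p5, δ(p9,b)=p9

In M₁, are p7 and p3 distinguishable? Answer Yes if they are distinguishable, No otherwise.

Yes

States {p1} cannot be reached from the start state, so discard them.
P0 = {p4,p5,p7,p8,p9} | {p2,p3,p6}.
Split {p4,p5,p7,p8,p9} by δ(·,b) → {p5,p7,p8} and {p4,p9}.
No further refinement is possible. Final partition (3 blocks): {p5,p7,p8} | {p2,p3,p6} | {p4,p9}.
p7 and p3 end up in different blocks, so they are distinguishable. For instance, the string 'ε' is accepted from only p7.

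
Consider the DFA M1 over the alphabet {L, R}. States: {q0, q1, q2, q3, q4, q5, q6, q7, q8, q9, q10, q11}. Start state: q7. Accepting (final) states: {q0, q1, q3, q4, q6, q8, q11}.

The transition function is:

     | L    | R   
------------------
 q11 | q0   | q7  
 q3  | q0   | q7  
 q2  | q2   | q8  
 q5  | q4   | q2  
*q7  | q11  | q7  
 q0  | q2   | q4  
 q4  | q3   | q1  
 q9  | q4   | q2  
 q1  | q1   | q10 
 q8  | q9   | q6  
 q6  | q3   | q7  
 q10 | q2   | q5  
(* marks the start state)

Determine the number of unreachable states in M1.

0

Exploring from q7, all states are eventually visited, so none are unreachable.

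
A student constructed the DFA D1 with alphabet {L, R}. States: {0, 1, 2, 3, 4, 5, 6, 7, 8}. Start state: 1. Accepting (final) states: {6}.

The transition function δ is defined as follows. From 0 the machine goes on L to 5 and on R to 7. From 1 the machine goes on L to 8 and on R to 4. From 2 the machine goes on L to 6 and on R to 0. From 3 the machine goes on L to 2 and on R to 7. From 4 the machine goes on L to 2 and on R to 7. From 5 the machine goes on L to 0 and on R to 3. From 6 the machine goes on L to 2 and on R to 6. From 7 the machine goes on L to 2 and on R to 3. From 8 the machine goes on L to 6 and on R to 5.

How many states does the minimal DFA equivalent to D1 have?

4

Every state is reachable, so we keep all 9.
Initial partition by acceptance: {6} | {0,1,2,3,4,5,7,8}.
Split {0,1,2,3,4,5,7,8} by δ(·,L) → {0,1,3,4,5,7} and {2,8}.
Refine {0,1,3,4,5,7} on symbol L: members go to different blocks, giving {1,3,4,7} and {0,5}.
Stable partition: {6} | {1,3,4,7} | {2,8} | {0,5} — 4 equivalence classes.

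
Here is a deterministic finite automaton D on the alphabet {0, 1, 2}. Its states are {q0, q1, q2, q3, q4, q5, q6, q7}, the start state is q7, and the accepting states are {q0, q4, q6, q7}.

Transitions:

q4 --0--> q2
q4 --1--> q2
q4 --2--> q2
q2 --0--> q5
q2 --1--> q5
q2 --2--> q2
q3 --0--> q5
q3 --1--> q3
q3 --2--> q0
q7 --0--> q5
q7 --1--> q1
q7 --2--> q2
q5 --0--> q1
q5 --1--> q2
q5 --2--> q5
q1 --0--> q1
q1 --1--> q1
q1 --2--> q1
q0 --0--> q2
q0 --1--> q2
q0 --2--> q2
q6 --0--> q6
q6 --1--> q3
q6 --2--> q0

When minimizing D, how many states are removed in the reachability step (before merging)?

4

BFS from q7 reaches {q1, q2, q5, q7}; the 4 state(s) q0, q3, q4, q6 are never visited.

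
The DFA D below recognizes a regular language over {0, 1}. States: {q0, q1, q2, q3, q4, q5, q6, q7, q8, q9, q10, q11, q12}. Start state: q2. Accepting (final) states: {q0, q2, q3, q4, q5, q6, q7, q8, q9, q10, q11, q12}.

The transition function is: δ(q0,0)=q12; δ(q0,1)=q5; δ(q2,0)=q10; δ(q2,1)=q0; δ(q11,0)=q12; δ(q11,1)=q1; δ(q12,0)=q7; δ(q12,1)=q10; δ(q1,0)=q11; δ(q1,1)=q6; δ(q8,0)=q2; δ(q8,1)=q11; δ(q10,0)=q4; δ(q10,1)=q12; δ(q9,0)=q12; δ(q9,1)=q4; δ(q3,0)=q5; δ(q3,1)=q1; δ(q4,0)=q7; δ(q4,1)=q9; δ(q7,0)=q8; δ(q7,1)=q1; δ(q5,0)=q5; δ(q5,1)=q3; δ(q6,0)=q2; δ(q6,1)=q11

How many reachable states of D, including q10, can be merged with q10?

Start with accepting vs non-accepting: {q0,q2,q3,q4,q5,q6,q7,q8,q9,q10,q11,q12} | {q1}.
Refine {q0,q2,q3,q4,q5,q6,q7,q8,q9,q10,q11,q12} on symbol 1: members go to different blocks, giving {q0,q2,q4,q5,q6,q8,q9,q10,q12} and {q3,q7,q11}.
Refine {q0,q2,q4,q5,q6,q8,q9,q10,q12} on symbol 0: members go to different blocks, giving {q0,q2,q5,q6,q8,q9,q10} and {q4,q12}.
Refine {q0,q2,q5,q6,q8,q9,q10} on symbol 0: members go to different blocks, giving {q2,q5,q6,q8} and {q0,q9,q10}.
Split {q2,q5,q6,q8} by δ(·,0) → {q5,q6,q8} and {q2}.
On input 0, block {q5,q6,q8} splits into {q6,q8} and {q5}.
Split {q3,q7,q11} by δ(·,0) → {q3} and {q7} and {q11}.
Split {q0,q9,q10} by δ(·,1) → {q9,q10} and {q0}.
Stable partition: {q6,q8} | {q1} | {q3} | {q4,q12} | {q9,q10} | {q2} | {q5} | {q7} | {q11} | {q0} — 10 equivalence classes.
The equivalence class containing q10 is {q9,q10}, of size 2.

2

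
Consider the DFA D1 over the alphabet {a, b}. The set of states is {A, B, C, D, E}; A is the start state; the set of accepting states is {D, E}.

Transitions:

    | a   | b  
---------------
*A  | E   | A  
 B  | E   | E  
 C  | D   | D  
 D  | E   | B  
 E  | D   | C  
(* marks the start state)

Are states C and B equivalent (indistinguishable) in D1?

All states are reachable from the start state.
Initial partition by acceptance: {D,E} | {A,B,C}.
Split {A,B,C} by δ(·,b) → {B,C} and {A}.
The partition is now stable with 3 blocks: {D,E} | {B,C} | {A}.
C and B lie in the same block of the stable partition, so they are equivalent — no string distinguishes them.

Yes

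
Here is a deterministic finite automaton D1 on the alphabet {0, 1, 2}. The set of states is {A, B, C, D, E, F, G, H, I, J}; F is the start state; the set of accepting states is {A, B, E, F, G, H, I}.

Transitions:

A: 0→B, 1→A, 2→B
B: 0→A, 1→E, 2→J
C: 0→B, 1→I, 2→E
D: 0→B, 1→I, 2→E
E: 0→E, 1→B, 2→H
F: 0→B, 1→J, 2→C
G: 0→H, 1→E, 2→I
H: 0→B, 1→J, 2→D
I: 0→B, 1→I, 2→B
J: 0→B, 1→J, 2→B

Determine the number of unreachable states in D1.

Starting at F and following transitions, the reachable set is {A, B, C, D, E, F, H, I, J}. That leaves G unreachable — 1 in total.

1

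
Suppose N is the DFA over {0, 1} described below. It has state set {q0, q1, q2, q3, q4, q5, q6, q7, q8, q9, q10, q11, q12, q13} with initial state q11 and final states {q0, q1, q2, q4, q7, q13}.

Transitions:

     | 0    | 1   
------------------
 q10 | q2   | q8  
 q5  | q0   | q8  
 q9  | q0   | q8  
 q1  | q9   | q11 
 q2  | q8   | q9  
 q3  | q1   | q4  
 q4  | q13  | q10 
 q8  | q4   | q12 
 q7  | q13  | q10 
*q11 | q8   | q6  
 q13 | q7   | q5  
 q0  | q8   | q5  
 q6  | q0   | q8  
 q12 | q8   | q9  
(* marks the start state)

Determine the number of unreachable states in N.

BFS from q11 reaches {q0, q2, q4, q5, q6, q7, q8, q9, q10, q11, q12, q13}; the 2 state(s) q1, q3 are never visited.

2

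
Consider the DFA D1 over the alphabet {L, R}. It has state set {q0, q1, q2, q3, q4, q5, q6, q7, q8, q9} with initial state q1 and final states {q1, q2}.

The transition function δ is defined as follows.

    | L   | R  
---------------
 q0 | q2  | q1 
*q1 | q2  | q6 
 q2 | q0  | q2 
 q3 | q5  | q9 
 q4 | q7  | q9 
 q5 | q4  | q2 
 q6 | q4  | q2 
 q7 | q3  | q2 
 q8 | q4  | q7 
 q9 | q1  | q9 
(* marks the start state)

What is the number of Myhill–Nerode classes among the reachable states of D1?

Reachable states from the start: {q0,q1,q2,q3,q4,q5,q6,q7,q9}. Unreachable: {q8} — drop them.
Initial partition by acceptance: {q1,q2} | {q0,q3,q4,q5,q6,q7,q9}.
On input L, block {q1,q2} splits into {q1} and {q2}.
Refine {q0,q3,q4,q5,q6,q7,q9} on symbol L: members go to different blocks, giving {q3,q4,q5,q6,q7} and {q0} and {q9}.
On input R, block {q3,q4,q5,q6,q7} splits into {q5,q6,q7} and {q3,q4}.
Stable partition: {q1} | {q5,q6,q7} | {q2} | {q0} | {q9} | {q3,q4} — 6 equivalence classes.

6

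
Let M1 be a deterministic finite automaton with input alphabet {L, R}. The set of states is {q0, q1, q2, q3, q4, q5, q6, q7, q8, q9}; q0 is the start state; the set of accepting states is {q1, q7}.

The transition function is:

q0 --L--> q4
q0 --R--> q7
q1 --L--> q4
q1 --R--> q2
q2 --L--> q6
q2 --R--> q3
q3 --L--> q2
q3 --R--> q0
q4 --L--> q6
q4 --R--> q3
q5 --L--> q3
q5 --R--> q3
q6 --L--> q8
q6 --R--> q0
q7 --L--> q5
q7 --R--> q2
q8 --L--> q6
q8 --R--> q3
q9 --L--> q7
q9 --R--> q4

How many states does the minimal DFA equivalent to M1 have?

Reachable states from the start: {q0,q2,q3,q4,q5,q6,q7,q8}. Unreachable: {q1,q9} — drop them.
Initial partition by acceptance: {q7} | {q0,q2,q3,q4,q5,q6,q8}.
Refine {q0,q2,q3,q4,q5,q6,q8} on symbol R: members go to different blocks, giving {q2,q3,q4,q5,q6,q8} and {q0}.
Refine {q2,q3,q4,q5,q6,q8} on symbol R: members go to different blocks, giving {q2,q4,q5,q8} and {q3,q6}.
No further refinement is possible. Final partition (4 blocks): {q7} | {q2,q4,q5,q8} | {q0} | {q3,q6}.

4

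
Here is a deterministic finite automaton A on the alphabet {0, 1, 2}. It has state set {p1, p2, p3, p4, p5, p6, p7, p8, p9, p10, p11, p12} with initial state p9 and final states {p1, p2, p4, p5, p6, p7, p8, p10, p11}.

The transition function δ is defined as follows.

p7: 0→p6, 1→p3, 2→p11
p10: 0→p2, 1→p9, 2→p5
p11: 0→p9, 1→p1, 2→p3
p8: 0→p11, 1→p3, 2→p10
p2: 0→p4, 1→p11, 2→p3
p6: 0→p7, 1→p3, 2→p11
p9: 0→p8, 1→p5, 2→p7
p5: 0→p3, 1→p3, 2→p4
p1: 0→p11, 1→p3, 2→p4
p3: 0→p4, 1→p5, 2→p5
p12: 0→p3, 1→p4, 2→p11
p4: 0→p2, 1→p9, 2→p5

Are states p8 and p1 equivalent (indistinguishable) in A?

Yes

Reachable states from the start: {p1,p2,p3,p4,p5,p6,p7,p8,p9,p10,p11}. Unreachable: {p12} — drop them.
P0 = {p1,p2,p4,p5,p6,p7,p8,p10,p11} | {p3,p9}.
Refine {p1,p2,p4,p5,p6,p7,p8,p10,p11} on symbol 0: members go to different blocks, giving {p1,p2,p4,p6,p7,p8,p10} and {p5,p11}.
On input 0, block {p1,p2,p4,p6,p7,p8,p10} splits into {p2,p4,p6,p7,p10} and {p1,p8}.
On input 1, block {p2,p4,p6,p7,p10} splits into {p4,p6,p7,p10} and {p2}.
Refine {p4,p6,p7,p10} on symbol 0: members go to different blocks, giving {p4,p10} and {p6,p7}.
Refine {p3,p9} on symbol 0: members go to different blocks, giving {p3} and {p9}.
Split {p5,p11} by δ(·,0) → {p5} and {p11}.
Stable partition: {p4,p10} | {p3} | {p5} | {p1,p8} | {p2} | {p6,p7} | {p9} | {p11} — 8 equivalence classes.
p8 and p1 lie in the same block of the stable partition, so they are equivalent — no string distinguishes them.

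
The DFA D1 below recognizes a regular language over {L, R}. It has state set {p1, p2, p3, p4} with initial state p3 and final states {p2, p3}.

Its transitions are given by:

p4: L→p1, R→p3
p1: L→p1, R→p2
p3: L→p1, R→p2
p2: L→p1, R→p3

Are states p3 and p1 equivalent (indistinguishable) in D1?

States {p4} cannot be reached from the start state, so discard them.
Start with accepting vs non-accepting: {p2,p3} | {p1}.
Stable partition: {p2,p3} | {p1} — 2 equivalence classes.
p3 and p1 end up in different blocks, so they are distinguishable. For instance, the string 'ε' is accepted from only p3.

No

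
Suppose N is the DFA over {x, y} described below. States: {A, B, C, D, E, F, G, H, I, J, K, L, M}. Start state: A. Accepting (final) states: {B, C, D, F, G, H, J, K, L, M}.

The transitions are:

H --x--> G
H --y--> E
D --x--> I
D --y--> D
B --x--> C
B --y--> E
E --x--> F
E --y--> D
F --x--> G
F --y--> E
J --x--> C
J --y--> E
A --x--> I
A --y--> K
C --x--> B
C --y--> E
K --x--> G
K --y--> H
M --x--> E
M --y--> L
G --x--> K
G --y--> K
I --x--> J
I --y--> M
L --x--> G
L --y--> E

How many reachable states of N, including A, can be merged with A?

All states are reachable from the start state.
Start with accepting vs non-accepting: {B,C,D,F,G,H,J,K,L,M} | {A,E,I}.
On input x, block {B,C,D,F,G,H,J,K,L,M} splits into {B,C,F,G,H,J,K,L} and {D,M}.
Split {B,C,F,G,H,J,K,L} by δ(·,y) → {B,C,F,H,J,L} and {G,K}.
Split {B,C,F,H,J,L} by δ(·,x) → {B,C,J} and {F,H,L}.
Refine {A,E,I} on symbol x: members go to different blocks, giving {A} and {E} and {I}.
On input x, block {D,M} splits into {D} and {M}.
Split {G,K} by δ(·,y) → {G} and {K}.
No further refinement is possible. Final partition (9 blocks): {B,C,J} | {A} | {D} | {G} | {F,H,L} | {E} | {I} | {M} | {K}.
State A belongs to the block {A}, which has 1 states.

1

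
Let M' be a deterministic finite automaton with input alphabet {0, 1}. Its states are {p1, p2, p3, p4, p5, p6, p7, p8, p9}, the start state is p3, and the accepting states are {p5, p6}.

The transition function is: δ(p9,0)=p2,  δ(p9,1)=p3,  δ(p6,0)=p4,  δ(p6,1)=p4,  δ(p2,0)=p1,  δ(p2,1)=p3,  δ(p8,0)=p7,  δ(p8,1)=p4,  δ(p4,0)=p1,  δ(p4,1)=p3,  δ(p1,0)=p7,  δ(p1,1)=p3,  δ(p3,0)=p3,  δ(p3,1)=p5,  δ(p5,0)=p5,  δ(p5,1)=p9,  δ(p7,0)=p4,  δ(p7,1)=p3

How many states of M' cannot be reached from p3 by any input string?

2

No path from p3 leads to p6, p8; the other 7 states are all reachable.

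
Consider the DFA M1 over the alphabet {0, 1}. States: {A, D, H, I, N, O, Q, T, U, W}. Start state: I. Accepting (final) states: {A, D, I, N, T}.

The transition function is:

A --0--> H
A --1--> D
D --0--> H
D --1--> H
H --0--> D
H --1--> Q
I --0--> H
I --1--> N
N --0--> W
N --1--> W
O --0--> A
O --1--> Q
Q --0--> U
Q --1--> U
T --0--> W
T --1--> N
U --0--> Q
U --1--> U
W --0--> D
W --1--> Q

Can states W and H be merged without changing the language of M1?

Reachable states from the start: {D,H,I,N,Q,U,W}. Unreachable: {A,O,T} — drop them.
P0 = {D,I,N} | {H,Q,U,W}.
Split {D,I,N} by δ(·,1) → {D,N} and {I}.
Split {H,Q,U,W} by δ(·,0) → {H,W} and {Q,U}.
The partition is now stable with 4 blocks: {D,N} | {H,W} | {I} | {Q,U}.
W and H lie in the same block of the stable partition, so they are equivalent — no string distinguishes them.

Yes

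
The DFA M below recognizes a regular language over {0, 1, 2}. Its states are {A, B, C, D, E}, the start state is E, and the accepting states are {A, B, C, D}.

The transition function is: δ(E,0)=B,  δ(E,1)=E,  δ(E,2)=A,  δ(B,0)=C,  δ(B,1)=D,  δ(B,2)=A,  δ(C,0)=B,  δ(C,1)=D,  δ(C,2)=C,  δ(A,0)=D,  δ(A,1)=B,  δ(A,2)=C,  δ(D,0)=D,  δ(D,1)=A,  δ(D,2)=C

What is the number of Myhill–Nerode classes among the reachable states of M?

Initial partition by acceptance: {A,B,C,D} | {E}.
Stable partition: {A,B,C,D} | {E} — 2 equivalence classes.

2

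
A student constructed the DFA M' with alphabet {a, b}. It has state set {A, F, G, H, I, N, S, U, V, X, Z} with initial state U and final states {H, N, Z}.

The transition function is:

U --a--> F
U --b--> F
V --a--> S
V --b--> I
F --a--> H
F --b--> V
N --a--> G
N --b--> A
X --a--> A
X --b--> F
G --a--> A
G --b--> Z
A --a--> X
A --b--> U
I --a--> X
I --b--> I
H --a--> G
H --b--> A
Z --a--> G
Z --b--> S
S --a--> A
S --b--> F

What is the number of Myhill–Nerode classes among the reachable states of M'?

8

Reachable states from the start: {A,F,G,H,I,S,U,V,X,Z}. Unreachable: {N} — drop them.
Initial partition by acceptance: {H,Z} | {A,F,G,I,S,U,V,X}.
Refine {A,F,G,I,S,U,V,X} on symbol a: members go to different blocks, giving {A,G,I,S,U,V,X} and {F}.
On input a, block {A,G,I,S,U,V,X} splits into {A,G,I,S,V,X} and {U}.
Split {A,G,I,S,V,X} by δ(·,b) → {I,V} and {S,X} and {G} and {A}.
Split {H,Z} by δ(·,b) → {Z} and {H}.
No further refinement is possible. Final partition (8 blocks): {Z} | {I,V} | {F} | {U} | {S,X} | {G} | {A} | {H}.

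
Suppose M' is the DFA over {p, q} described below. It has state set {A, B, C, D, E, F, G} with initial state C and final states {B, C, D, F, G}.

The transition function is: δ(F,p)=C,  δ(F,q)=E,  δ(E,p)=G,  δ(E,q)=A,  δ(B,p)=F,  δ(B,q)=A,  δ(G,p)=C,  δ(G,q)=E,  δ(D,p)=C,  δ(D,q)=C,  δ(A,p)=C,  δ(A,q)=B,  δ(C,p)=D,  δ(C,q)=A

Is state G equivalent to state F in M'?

Yes

All states are reachable from the start state.
Start with accepting vs non-accepting: {B,C,D,F,G} | {A,E}.
Refine {B,C,D,F,G} on symbol q: members go to different blocks, giving {B,C,F,G} and {D}.
On input p, block {B,C,F,G} splits into {B,F,G} and {C}.
Refine {B,F,G} on symbol p: members go to different blocks, giving {F,G} and {B}.
Split {A,E} by δ(·,p) → {A} and {E}.
No further refinement is possible. Final partition (6 blocks): {F,G} | {A} | {D} | {C} | {B} | {E}.
G and F lie in the same block of the stable partition, so they are equivalent — no string distinguishes them.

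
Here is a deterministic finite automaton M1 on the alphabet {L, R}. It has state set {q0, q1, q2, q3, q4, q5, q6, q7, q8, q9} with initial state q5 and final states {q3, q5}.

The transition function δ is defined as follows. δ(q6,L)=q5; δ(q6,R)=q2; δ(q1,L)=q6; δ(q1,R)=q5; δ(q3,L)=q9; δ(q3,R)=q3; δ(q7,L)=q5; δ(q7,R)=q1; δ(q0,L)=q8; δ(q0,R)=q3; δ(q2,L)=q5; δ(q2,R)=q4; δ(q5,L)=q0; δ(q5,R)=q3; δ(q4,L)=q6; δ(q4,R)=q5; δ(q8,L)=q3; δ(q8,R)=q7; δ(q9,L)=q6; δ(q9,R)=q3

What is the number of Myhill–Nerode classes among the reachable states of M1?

4

Start with accepting vs non-accepting: {q3,q5} | {q0,q1,q2,q4,q6,q7,q8,q9}.
On input L, block {q0,q1,q2,q4,q6,q7,q8,q9} splits into {q0,q1,q4,q9} and {q2,q6,q7,q8}.
On input R, block {q2,q6,q7,q8} splits into {q2,q7} and {q6,q8}.
No further refinement is possible. Final partition (4 blocks): {q3,q5} | {q0,q1,q4,q9} | {q2,q7} | {q6,q8}.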